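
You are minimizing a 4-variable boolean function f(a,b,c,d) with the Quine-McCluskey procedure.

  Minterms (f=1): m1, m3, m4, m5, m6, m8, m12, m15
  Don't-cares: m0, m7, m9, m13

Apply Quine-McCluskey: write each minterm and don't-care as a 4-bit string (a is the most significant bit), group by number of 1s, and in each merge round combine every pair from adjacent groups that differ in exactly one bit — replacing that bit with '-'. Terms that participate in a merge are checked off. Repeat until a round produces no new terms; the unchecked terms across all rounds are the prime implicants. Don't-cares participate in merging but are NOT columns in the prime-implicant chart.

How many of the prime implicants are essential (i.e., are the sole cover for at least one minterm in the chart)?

size-2^0 implicants → 0000(✓)  0001(✓)  0011(✓)  0100(✓)  0101(✓)  0110(✓)  0111(✓)  1000(✓)  1001(✓)  1100(✓)  1101(✓)  1111(✓)
size-2^1 implicants → -000(✓)  -001(✓)  -100(✓)  -101(✓)  -111(✓)  0-00(✓)  0-01(✓)  0-11(✓)  00-1(✓)  000-(✓)  01-0(✓)  01-1(✓)  010-(✓)  011-(✓)  1-00(✓)  1-01(✓)  100-(✓)  11-1(✓)  110-(✓)
size-2^2 implicants → --00(✓)  --01(✓)  -00-(✓)  -1-1  -10-(✓)  0--1  0-0-(✓)  01--  1-0-(✓)
size-2^3 implicants → --0-
Unchecked terms (primes): --0-, -1-1, 0--1, 01--
Minterm coverage:
  m1 ⊆ --0-,0--1
  m3 ⊆ 0--1 [E]
  m4 ⊆ --0-,01--
  m5 ⊆ --0-,-1-1,0--1,01--
  m6 ⊆ 01-- [E]
  m8 ⊆ --0- [E]
  m12 ⊆ --0- [E]
  m15 ⊆ -1-1 [E]
E = {--0-, -1-1, 0--1, 01--}

4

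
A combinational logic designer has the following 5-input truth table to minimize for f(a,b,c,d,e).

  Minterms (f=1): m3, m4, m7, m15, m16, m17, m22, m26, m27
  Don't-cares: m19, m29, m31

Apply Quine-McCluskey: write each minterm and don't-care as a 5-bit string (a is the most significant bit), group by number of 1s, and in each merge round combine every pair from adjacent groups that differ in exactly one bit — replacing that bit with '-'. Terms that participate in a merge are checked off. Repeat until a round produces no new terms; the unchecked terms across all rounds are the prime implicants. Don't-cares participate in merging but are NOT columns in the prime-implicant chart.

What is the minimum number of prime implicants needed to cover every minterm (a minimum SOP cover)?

Round 0: 00011✓ 00100 00111✓ 01111✓ 10000✓ 10001✓ 10011✓ 10110 11010✓ 11011✓ 11101✓ 11111✓
Round 1: -0011 -1111 0-111 00-11 1-011 100-1 1000- 11-11 1101- 111-1
PIs = {-0011, -1111, 0-111, 00-11, 00100, 1-011, 100-1, 1000-, 10110, 11-11, 1101-, 111-1}
Coverage chart:
  m3: -0011,00-11
  m4: 00100 ←essential
  m7: 0-111,00-11
  m15: -1111,0-111
  m16: 1000- ←essential
  m17: 100-1,1000-
  m22: 10110 ←essential
  m26: 1101- ←essential
  m27: 1-011,11-11,1101-
Essential: 00100, 1000-, 10110, 1101-
Petrick residual → -0011, 0-111
Min cover (6 terms): b'c'de + a'cde + a'b'cd'e' + ab'c'd' + ab'cde' + abc'd

6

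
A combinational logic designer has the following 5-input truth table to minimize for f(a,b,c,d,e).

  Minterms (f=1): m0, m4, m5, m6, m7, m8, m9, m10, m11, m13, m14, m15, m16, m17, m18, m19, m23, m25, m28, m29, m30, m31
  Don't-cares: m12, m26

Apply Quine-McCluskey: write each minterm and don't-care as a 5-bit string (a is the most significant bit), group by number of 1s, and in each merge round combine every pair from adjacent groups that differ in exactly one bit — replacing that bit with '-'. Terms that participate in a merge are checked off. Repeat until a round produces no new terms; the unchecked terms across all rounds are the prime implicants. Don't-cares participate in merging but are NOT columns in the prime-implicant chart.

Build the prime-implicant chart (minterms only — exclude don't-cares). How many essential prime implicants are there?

Round 0: 00000✓ 00100✓ 00101✓ 00110✓ 00111✓ 01000✓ 01001✓ 01010✓ 01011✓ 01100✓ 01101✓ 01110✓ 01111✓ 10000✓ 10001✓ 10010✓ 10011✓ 10111✓ 11001✓ 11010✓ 11100✓ 11101✓ 11110✓ 11111✓
Round 1: -0000 -0111✓ -1001✓ -1010✓ -1100✓ -1101✓ -1110✓ -1111✓ 0-000✓ 0-100✓ 0-101✓ 0-110✓ 0-111✓ 00-00✓ 001-0✓ 001-1✓ 0010-✓ 0011-✓ 01-00✓ 01-01✓ 01-10✓ 01-11✓ 010-0✓ 010-1✓ 0100-✓ 0101-✓ 011-0✓ 011-1✓ 0110-✓ 0111-✓ 1-001 1-010 1-111✓ 10-11 100-0✓ 100-1✓ 1000-✓ 1001-✓ 11-01✓ 11-10✓ 111-0✓ 111-1✓ 1110-✓ 1111-✓
Round 2: --111 -1-01 -1-10 -11-0✓ -11-1✓ -110-✓ -111-✓ 0--00 0-1-0✓ 0-1-1✓ 0-10-✓ 0-11-✓ 001--✓ 01--0✓ 01--1✓ 01-0-✓ 01-1-✓ 010--✓ 011--✓ 100-- 111--✓
Round 3: -11-- 0-1-- 01---
PIs = {--111, -0000, -1-01, -1-10, -11--, 0--00, 0-1--, 01---, 1-001, 1-010, 10-11, 100--}
Coverage chart:
  m0: -0000,0--00
  m4: 0--00,0-1--
  m5: 0-1-- ←essential
  m6: 0-1-- ←essential
  m7: --111,0-1--
  m8: 0--00,01---
  m9: -1-01,01---
  m10: -1-10,01---
  m11: 01--- ←essential
  m13: -1-01,-11--,0-1--,01---
  m14: -1-10,-11--,0-1--,01---
  m15: --111,-11--,0-1--,01---
  m16: -0000,100--
  m17: 1-001,100--
  m18: 1-010,100--
  m19: 10-11,100--
  m23: --111,10-11
  m25: -1-01,1-001
  m28: -11-- ←essential
  m29: -1-01,-11--
  m30: -1-10,-11--
  m31: --111,-11--
Essential: -11--, 0-1--, 01---

3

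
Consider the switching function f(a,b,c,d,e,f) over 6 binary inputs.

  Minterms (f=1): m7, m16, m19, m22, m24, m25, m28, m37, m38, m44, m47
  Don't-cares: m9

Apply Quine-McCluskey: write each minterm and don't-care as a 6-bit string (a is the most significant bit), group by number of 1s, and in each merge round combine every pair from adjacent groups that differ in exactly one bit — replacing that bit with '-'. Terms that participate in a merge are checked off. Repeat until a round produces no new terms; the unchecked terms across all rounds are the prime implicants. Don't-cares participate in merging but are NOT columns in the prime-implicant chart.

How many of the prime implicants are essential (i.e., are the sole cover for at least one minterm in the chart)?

9

size-2^0 implicants → 000111  001001(✓)  010000(✓)  010011  010110  011000(✓)  011001(✓)  011100(✓)  100101  100110  101100  101111
size-2^1 implicants → 0-1001  01-000  011-00  01100-
Unchecked terms (primes): 0-1001, 000111, 01-000, 010011, 010110, 011-00, 01100-, 100101, 100110, 101100, 101111
Minterm coverage:
  m7 ⊆ 000111 [E]
  m16 ⊆ 01-000 [E]
  m19 ⊆ 010011 [E]
  m22 ⊆ 010110 [E]
  m24 ⊆ 01-000,011-00,01100-
  m25 ⊆ 0-1001,01100-
  m28 ⊆ 011-00 [E]
  m37 ⊆ 100101 [E]
  m38 ⊆ 100110 [E]
  m44 ⊆ 101100 [E]
  m47 ⊆ 101111 [E]
E = {000111, 01-000, 010011, 010110, 011-00, 100101, 100110, 101100, 101111}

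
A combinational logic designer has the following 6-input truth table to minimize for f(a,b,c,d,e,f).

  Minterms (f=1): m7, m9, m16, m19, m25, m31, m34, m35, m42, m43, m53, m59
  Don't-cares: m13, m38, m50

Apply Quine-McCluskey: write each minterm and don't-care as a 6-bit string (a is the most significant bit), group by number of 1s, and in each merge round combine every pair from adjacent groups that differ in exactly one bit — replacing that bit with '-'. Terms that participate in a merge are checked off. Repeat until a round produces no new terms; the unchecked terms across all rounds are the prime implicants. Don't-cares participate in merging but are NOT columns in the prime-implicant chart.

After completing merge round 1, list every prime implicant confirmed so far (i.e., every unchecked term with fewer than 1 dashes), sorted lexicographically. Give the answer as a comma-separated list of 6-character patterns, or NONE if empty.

Round 0: 000111 001001✓ 001101✓ 010000 010011 011001✓ 011111 100010✓ 100011✓ 100110✓ 101010✓ 101011✓ 110010✓ 110101 111011✓
Round 1: 0-1001 001-01 1-0010 1-1011 10-010✓ 10-011✓ 100-10 10001-✓ 10101-✓
Round 2: 10-01-
PIs = {0-1001, 000111, 001-01, 010000, 010011, 011111, 1-0010, 1-1011, 10-01-, 100-10, 110101}

000111, 010000, 010011, 011111, 110101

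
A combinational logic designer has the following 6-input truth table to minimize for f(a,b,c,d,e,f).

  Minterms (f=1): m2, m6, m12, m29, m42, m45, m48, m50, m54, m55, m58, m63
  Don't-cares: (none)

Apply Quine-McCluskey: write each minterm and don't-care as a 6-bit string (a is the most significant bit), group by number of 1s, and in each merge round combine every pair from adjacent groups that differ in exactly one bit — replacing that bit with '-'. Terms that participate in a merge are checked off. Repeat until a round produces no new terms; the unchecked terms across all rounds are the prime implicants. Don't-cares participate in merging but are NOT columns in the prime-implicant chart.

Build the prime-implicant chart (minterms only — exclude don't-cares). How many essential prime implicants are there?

size-2^0 implicants → 000010(✓)  000110(✓)  001100  011101  101010(✓)  101101  110000(✓)  110010(✓)  110110(✓)  110111(✓)  111010(✓)  111111(✓)
size-2^1 implicants → 000-10  1-1010  11-010  11-111  110-10  1100-0  11011-
Unchecked terms (primes): 000-10, 001100, 011101, 1-1010, 101101, 11-010, 11-111, 110-10, 1100-0, 11011-
Minterm coverage:
  m2 ⊆ 000-10 [E]
  m6 ⊆ 000-10 [E]
  m12 ⊆ 001100 [E]
  m29 ⊆ 011101 [E]
  m42 ⊆ 1-1010 [E]
  m45 ⊆ 101101 [E]
  m48 ⊆ 1100-0 [E]
  m50 ⊆ 11-010,110-10,1100-0
  m54 ⊆ 110-10,11011-
  m55 ⊆ 11-111,11011-
  m58 ⊆ 1-1010,11-010
  m63 ⊆ 11-111 [E]
E = {000-10, 001100, 011101, 1-1010, 101101, 11-111, 1100-0}

7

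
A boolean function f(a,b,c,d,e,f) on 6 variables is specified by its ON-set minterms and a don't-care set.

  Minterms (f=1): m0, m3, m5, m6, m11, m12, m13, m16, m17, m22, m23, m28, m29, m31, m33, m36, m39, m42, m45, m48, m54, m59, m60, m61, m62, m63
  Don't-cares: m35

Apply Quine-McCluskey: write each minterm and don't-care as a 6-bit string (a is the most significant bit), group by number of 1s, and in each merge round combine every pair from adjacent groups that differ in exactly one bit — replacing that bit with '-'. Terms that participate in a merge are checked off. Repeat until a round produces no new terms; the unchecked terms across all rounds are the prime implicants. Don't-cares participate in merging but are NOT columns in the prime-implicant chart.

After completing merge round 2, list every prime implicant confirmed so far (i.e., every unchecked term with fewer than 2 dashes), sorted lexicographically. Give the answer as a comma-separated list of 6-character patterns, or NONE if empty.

[col 0] 000000*, 000011*, 000101*, 000110*, 001011*, 001100*, 001101*, 010000*, 010001*, 010110*, 010111*, 011100*, 011101*, 011111*, 100001*, 100011*, 100100, 100111*, 101010, 101101*, 110000*, 110110*, 111011*, 111100*, 111101*, 111110*, 111111*
[col 1] -00011, -01101*, -10000, -10110, -11100*, -11101*, -11111*, 0-0000, 0-0110, 0-1100*, 0-1101*, 00-011, 00-101, 00110-*, 01-111, 01000-, 01011-, 0111-1*, 01110-*, 1-1101*, 100-11, 1000-1, 11-110, 111-11, 1111-0*, 1111-1*, 11110-*, 11111-*
[col 2] --1101, -111-1, -1110-, 0-110-, 1111--
Prime implicants: --1101, -00011, -10000, -10110, -111-1, -1110-, 0-0000, 0-0110, 0-110-, 00-011, 00-101, 01-111, 01000-, 01011-, 100-11, 1000-1, 100100, 101010, 11-110, 111-11, 1111--

-00011, -10000, -10110, 0-0000, 0-0110, 00-011, 00-101, 01-111, 01000-, 01011-, 100-11, 1000-1, 100100, 101010, 11-110, 111-11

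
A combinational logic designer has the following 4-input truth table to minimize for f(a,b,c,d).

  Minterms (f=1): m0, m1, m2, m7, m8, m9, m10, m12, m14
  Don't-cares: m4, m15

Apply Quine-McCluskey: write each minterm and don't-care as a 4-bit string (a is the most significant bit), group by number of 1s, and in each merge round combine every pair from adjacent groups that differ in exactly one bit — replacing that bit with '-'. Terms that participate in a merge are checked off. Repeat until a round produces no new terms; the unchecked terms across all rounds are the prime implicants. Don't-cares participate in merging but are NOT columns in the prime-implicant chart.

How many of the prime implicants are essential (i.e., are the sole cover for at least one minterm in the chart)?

3

[col 0] 0000*, 0001*, 0010*, 0100*, 0111*, 1000*, 1001*, 1010*, 1100*, 1110*, 1111*
[col 1] -000*, -001*, -010*, -100*, -111, 0-00*, 00-0*, 000-*, 1-00*, 1-10*, 10-0*, 100-*, 11-0*, 111-
[col 2] --00, -0-0, -00-, 1--0
Prime implicants: --00, -0-0, -00-, -111, 1--0, 111-
PI chart (minterm → PIs covering it):
  0 | --00,-0-0,-00-
  1 | -00-  (sole → essential)
  2 | -0-0  (sole → essential)
  7 | -111  (sole → essential)
  8 | --00,-0-0,-00-,1--0
  9 | -00-  (sole → essential)
  10 | -0-0,1--0
  12 | --00,1--0
  14 | 1--0,111-
Essential prime implicants: -0-0, -00-, -111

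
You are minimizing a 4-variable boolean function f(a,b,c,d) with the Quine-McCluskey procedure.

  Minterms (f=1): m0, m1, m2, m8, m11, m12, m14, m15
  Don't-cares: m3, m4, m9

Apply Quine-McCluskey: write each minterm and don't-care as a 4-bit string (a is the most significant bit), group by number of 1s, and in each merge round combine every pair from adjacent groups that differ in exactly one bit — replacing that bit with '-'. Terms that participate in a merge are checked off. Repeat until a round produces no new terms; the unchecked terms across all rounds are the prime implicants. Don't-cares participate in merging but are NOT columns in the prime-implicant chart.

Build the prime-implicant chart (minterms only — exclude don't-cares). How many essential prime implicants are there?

size-2^0 implicants → 0000(✓)  0001(✓)  0010(✓)  0011(✓)  0100(✓)  1000(✓)  1001(✓)  1011(✓)  1100(✓)  1110(✓)  1111(✓)
size-2^1 implicants → -000(✓)  -001(✓)  -011(✓)  -100(✓)  0-00(✓)  00-0(✓)  00-1(✓)  000-(✓)  001-(✓)  1-00(✓)  1-11  10-1(✓)  100-(✓)  11-0  111-
size-2^2 implicants → --00  -0-1  -00-  00--
Unchecked terms (primes): --00, -0-1, -00-, 00--, 1-11, 11-0, 111-
Minterm coverage:
  m0 ⊆ --00,-00-,00--
  m1 ⊆ -0-1,-00-,00--
  m2 ⊆ 00-- [E]
  m8 ⊆ --00,-00-
  m11 ⊆ -0-1,1-11
  m12 ⊆ --00,11-0
  m14 ⊆ 11-0,111-
  m15 ⊆ 1-11,111-
E = {00--}

1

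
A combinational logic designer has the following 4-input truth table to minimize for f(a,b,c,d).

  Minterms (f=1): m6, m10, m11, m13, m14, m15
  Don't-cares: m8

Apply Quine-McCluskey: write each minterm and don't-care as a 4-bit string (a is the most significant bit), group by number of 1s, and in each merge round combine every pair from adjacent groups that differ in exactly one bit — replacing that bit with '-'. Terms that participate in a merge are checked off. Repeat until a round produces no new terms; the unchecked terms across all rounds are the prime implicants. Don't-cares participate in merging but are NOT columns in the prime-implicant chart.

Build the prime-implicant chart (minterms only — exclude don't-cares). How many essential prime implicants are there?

3

[col 0] 0110*, 1000*, 1010*, 1011*, 1101*, 1110*, 1111*
[col 1] -110, 1-10*, 1-11*, 10-0, 101-*, 11-1, 111-*
[col 2] 1-1-
Prime implicants: -110, 1-1-, 10-0, 11-1
PI chart (minterm → PIs covering it):
  6 | -110  (sole → essential)
  10 | 1-1-,10-0
  11 | 1-1-  (sole → essential)
  13 | 11-1  (sole → essential)
  14 | -110,1-1-
  15 | 1-1-,11-1
Essential prime implicants: -110, 1-1-, 11-1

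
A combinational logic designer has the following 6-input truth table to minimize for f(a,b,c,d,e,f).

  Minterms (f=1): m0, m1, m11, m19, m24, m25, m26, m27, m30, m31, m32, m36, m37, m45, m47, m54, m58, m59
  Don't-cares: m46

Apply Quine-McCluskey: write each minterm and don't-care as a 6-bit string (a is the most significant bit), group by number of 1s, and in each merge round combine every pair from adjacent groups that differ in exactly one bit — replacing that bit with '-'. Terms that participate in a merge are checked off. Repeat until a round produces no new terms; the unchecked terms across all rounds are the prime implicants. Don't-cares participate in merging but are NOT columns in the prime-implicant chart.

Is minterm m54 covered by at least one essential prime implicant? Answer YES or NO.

size-2^0 implicants → 000000(✓)  000001(✓)  001011(✓)  010011(✓)  011000(✓)  011001(✓)  011010(✓)  011011(✓)  011110(✓)  011111(✓)  100000(✓)  100100(✓)  100101(✓)  101101(✓)  101110(✓)  101111(✓)  110110  111010(✓)  111011(✓)
size-2^1 implicants → -00000  -11010(✓)  -11011(✓)  0-1011  00000-  01-011  011-10(✓)  011-11(✓)  0110-0(✓)  0110-1(✓)  01100-(✓)  01101-(✓)  01111-(✓)  10-101  100-00  10010-  1011-1  10111-  11101-(✓)
size-2^2 implicants → -1101-  011-1-  0110--
Unchecked terms (primes): -00000, -1101-, 0-1011, 00000-, 01-011, 011-1-, 0110--, 10-101, 100-00, 10010-, 1011-1, 10111-, 110110
Minterm coverage:
  m0 ⊆ -00000,00000-
  m1 ⊆ 00000- [E]
  m11 ⊆ 0-1011 [E]
  m19 ⊆ 01-011 [E]
  m24 ⊆ 0110-- [E]
  m25 ⊆ 0110-- [E]
  m26 ⊆ -1101-,011-1-,0110--
  m27 ⊆ -1101-,0-1011,01-011,011-1-,0110--
  m30 ⊆ 011-1- [E]
  m31 ⊆ 011-1- [E]
  m32 ⊆ -00000,100-00
  m36 ⊆ 100-00,10010-
  m37 ⊆ 10-101,10010-
  m45 ⊆ 10-101,1011-1
  m47 ⊆ 1011-1,10111-
  m54 ⊆ 110110 [E]
  m58 ⊆ -1101- [E]
  m59 ⊆ -1101- [E]
E = {-1101-, 0-1011, 00000-, 01-011, 011-1-, 0110--, 110110}

YES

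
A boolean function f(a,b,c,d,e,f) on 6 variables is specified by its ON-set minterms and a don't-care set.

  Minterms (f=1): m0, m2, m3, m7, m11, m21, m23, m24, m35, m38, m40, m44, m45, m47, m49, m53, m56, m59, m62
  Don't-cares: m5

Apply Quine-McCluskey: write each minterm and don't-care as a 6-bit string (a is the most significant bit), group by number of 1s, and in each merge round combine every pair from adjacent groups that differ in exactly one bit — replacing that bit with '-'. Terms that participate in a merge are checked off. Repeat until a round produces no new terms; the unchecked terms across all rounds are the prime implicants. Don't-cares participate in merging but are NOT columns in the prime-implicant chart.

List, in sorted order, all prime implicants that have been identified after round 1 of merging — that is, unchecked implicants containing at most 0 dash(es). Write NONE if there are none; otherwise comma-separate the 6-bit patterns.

[col 0] 000000*, 000010*, 000011*, 000101*, 000111*, 001011*, 010101*, 010111*, 011000*, 100011*, 100110, 101000*, 101100*, 101101*, 101111*, 110001*, 110101*, 111000*, 111011, 111110
[col 1] -00011, -10101, -11000, 0-0101*, 0-0111*, 00-011, 000-11, 0000-0, 00001-, 0001-1*, 0101-1*, 1-1000, 101-00, 1011-1, 10110-, 110-01
[col 2] 0-01-1
Prime implicants: -00011, -10101, -11000, 0-01-1, 00-011, 000-11, 0000-0, 00001-, 1-1000, 100110, 101-00, 1011-1, 10110-, 110-01, 111011, 111110

100110, 111011, 111110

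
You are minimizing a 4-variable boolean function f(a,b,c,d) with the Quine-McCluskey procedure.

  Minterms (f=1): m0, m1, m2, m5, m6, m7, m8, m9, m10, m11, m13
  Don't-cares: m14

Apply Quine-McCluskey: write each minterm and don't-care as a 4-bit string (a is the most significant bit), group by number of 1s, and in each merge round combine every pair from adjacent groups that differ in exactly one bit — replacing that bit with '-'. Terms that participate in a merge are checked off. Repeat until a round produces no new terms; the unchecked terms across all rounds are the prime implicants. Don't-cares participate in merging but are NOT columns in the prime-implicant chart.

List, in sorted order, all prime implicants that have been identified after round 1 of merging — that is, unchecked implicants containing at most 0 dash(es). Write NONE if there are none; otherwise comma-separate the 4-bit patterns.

NONE

size-2^0 implicants → 0000(✓)  0001(✓)  0010(✓)  0101(✓)  0110(✓)  0111(✓)  1000(✓)  1001(✓)  1010(✓)  1011(✓)  1101(✓)  1110(✓)
size-2^1 implicants → -000(✓)  -001(✓)  -010(✓)  -101(✓)  -110(✓)  0-01(✓)  0-10(✓)  00-0(✓)  000-(✓)  01-1  011-  1-01(✓)  1-10(✓)  10-0(✓)  10-1(✓)  100-(✓)  101-(✓)
size-2^2 implicants → --01  --10  -0-0  -00-  10--
Unchecked terms (primes): --01, --10, -0-0, -00-, 01-1, 011-, 10--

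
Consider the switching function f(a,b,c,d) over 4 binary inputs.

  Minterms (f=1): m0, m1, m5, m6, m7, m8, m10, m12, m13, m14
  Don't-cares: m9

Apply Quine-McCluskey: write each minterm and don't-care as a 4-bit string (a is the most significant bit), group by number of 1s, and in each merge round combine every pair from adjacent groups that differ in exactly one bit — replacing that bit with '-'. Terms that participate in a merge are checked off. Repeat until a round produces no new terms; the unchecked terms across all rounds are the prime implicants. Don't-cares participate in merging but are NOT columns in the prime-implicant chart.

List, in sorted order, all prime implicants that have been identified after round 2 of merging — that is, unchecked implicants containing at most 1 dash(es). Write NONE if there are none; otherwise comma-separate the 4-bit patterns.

-110, 01-1, 011-

[col 0] 0000*, 0001*, 0101*, 0110*, 0111*, 1000*, 1001*, 1010*, 1100*, 1101*, 1110*
[col 1] -000*, -001*, -101*, -110, 0-01*, 000-*, 01-1, 011-, 1-00*, 1-01*, 1-10*, 10-0*, 100-*, 11-0*, 110-*
[col 2] --01, -00-, 1--0, 1-0-
Prime implicants: --01, -00-, -110, 01-1, 011-, 1--0, 1-0-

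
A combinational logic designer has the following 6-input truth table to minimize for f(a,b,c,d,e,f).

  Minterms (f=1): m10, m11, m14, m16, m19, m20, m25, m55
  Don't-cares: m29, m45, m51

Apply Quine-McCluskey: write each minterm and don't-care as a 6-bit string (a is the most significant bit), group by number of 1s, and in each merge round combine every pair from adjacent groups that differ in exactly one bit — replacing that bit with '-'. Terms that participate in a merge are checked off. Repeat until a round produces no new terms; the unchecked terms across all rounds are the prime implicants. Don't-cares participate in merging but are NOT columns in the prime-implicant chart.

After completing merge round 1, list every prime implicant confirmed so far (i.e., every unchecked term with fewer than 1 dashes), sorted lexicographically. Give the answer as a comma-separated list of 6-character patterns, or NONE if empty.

101101

[col 0] 001010*, 001011*, 001110*, 010000*, 010011*, 010100*, 011001*, 011101*, 101101, 110011*, 110111*
[col 1] -10011, 001-10, 00101-, 010-00, 011-01, 110-11
Prime implicants: -10011, 001-10, 00101-, 010-00, 011-01, 101101, 110-11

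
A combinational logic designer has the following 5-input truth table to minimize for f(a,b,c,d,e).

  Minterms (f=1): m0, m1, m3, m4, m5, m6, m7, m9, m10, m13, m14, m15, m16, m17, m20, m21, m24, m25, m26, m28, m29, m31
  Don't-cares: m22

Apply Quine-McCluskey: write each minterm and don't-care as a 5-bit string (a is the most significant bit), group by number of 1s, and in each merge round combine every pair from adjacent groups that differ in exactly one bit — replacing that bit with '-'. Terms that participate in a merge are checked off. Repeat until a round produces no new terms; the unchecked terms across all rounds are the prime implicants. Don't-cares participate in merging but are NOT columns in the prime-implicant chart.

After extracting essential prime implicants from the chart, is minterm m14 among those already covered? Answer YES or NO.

NO

Round 0: 00000✓ 00001✓ 00011✓ 00100✓ 00101✓ 00110✓ 00111✓ 01001✓ 01010✓ 01101✓ 01110✓ 01111✓ 10000✓ 10001✓ 10100✓ 10101✓ 10110✓ 11000✓ 11001✓ 11010✓ 11100✓ 11101✓ 11111✓
Round 1: -0000✓ -0001✓ -0100✓ -0101✓ -0110✓ -1001✓ -1010 -1101✓ -1111✓ 0-001✓ 0-101✓ 0-110✓ 0-111✓ 00-00✓ 00-01✓ 00-11✓ 000-1✓ 0000-✓ 001-0✓ 001-1✓ 0010-✓ 0011-✓ 01-01✓ 01-10 011-1✓ 0111-✓ 1-000✓ 1-001✓ 1-100✓ 1-101✓ 10-00✓ 10-01✓ 1000-✓ 101-0✓ 1010-✓ 11-00✓ 11-01✓ 110-0 1100-✓ 111-1✓ 1110-✓
Round 2: --001✓ --101✓ -0-00✓ -0-01✓ -000-✓ -01-0 -010-✓ -1-01✓ -11-1 0--01✓ 0-1-1 0-11- 00--1 00-0-✓ 001-- 1--00✓ 1--01✓ 1-00-✓ 1-10-✓ 10-0-✓ 11-0-✓
Round 3: ---01 -0-0- 1--0-
PIs = {---01, -0-0-, -01-0, -1010, -11-1, 0-1-1, 0-11-, 00--1, 001--, 01-10, 1--0-, 110-0}
Coverage chart:
  m0: -0-0- ←essential
  m1: ---01,-0-0-,00--1
  m3: 00--1 ←essential
  m4: -0-0-,-01-0,001--
  m5: ---01,-0-0-,0-1-1,00--1,001--
  m6: -01-0,0-11-,001--
  m7: 0-1-1,0-11-,00--1,001--
  m9: ---01 ←essential
  m10: -1010,01-10
  m13: ---01,-11-1,0-1-1
  m14: 0-11-,01-10
  m15: -11-1,0-1-1,0-11-
  m16: -0-0-,1--0-
  m17: ---01,-0-0-,1--0-
  m20: -0-0-,-01-0,1--0-
  m21: ---01,-0-0-,1--0-
  m24: 1--0-,110-0
  m25: ---01,1--0-
  m26: -1010,110-0
  m28: 1--0- ←essential
  m29: ---01,-11-1,1--0-
  m31: -11-1 ←essential
Essential: ---01, -0-0-, -11-1, 00--1, 1--0-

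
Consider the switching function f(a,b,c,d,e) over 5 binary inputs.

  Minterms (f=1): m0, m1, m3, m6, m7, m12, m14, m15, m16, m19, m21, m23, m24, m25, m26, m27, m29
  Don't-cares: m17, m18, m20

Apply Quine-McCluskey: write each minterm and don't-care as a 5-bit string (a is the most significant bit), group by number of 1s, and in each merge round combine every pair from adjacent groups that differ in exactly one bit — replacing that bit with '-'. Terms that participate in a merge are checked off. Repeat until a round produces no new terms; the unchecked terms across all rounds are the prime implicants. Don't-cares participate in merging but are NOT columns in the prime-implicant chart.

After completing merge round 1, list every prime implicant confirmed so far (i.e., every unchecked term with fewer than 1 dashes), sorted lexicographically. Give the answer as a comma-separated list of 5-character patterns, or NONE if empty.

[col 0] 00000*, 00001*, 00011*, 00110*, 00111*, 01100*, 01110*, 01111*, 10000*, 10001*, 10010*, 10011*, 10100*, 10101*, 10111*, 11000*, 11001*, 11010*, 11011*, 11101*
[col 1] -0000*, -0001*, -0011*, -0111*, 0-110*, 0-111*, 00-11*, 000-1*, 0000-*, 0011-*, 011-0, 0111-*, 1-000*, 1-001*, 1-010*, 1-011*, 1-101*, 10-00*, 10-01*, 10-11*, 100-0*, 100-1*, 1000-*, 1001-*, 101-1*, 1010-*, 11-01*, 110-0*, 110-1*, 1100-*, 1101-*
[col 2] -0-11, -00-1, -000-, 0-11-, 1--01, 1-0-0*, 1-0-1*, 1-00-*, 1-01-*, 10--1, 10-0-, 100--*, 110--*
[col 3] 1-0--
Prime implicants: -0-11, -00-1, -000-, 0-11-, 011-0, 1--01, 1-0--, 10--1, 10-0-

NONE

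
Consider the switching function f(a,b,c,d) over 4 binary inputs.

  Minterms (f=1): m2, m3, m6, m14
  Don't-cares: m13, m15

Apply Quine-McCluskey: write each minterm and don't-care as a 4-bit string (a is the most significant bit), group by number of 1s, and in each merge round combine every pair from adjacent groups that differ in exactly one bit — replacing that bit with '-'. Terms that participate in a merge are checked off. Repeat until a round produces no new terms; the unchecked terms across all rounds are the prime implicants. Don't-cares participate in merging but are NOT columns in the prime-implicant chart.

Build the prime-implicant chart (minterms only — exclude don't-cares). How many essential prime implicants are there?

Round 0: 0010✓ 0011✓ 0110✓ 1101✓ 1110✓ 1111✓
Round 1: -110 0-10 001- 11-1 111-
PIs = {-110, 0-10, 001-, 11-1, 111-}
Coverage chart:
  m2: 0-10,001-
  m3: 001- ←essential
  m6: -110,0-10
  m14: -110,111-
Essential: 001-

1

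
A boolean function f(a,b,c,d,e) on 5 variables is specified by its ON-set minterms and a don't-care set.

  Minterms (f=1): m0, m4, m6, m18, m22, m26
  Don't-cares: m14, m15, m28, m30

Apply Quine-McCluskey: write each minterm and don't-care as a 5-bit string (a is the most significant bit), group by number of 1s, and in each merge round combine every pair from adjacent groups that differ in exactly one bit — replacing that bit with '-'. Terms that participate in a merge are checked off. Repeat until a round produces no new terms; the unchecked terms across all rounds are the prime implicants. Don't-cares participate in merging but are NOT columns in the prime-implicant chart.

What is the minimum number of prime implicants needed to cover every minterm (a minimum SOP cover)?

size-2^0 implicants → 00000(✓)  00100(✓)  00110(✓)  01110(✓)  01111(✓)  10010(✓)  10110(✓)  11010(✓)  11100(✓)  11110(✓)
size-2^1 implicants → -0110(✓)  -1110(✓)  0-110(✓)  00-00  001-0  0111-  1-010(✓)  1-110(✓)  10-10(✓)  11-10(✓)  111-0
size-2^2 implicants → --110  1--10
Unchecked terms (primes): --110, 00-00, 001-0, 0111-, 1--10, 111-0
Minterm coverage:
  m0 ⊆ 00-00 [E]
  m4 ⊆ 00-00,001-0
  m6 ⊆ --110,001-0
  m18 ⊆ 1--10 [E]
  m22 ⊆ --110,1--10
  m26 ⊆ 1--10 [E]
E = {00-00, 1--10}
Petrick residual → --110
Cover = cde' + a'b'd'e' + ade'  |cover|=3

3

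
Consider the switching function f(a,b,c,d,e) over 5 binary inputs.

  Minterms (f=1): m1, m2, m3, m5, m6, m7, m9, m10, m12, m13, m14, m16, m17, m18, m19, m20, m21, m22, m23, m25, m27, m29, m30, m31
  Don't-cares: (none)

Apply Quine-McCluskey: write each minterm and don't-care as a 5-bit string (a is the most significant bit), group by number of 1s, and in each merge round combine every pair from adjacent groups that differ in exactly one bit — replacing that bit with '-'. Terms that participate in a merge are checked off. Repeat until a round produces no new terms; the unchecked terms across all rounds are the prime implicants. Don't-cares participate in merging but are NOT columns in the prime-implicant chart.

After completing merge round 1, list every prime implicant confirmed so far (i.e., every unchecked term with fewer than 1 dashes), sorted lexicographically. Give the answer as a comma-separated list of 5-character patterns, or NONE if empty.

NONE

[col 0] 00001*, 00010*, 00011*, 00101*, 00110*, 00111*, 01001*, 01010*, 01100*, 01101*, 01110*, 10000*, 10001*, 10010*, 10011*, 10100*, 10101*, 10110*, 10111*, 11001*, 11011*, 11101*, 11110*, 11111*
[col 1] -0001*, -0010*, -0011*, -0101*, -0110*, -0111*, -1001*, -1101*, -1110*, 0-001*, 0-010*, 0-101*, 0-110*, 00-01*, 00-10*, 00-11*, 000-1*, 0001-*, 001-1*, 0011-*, 01-01*, 01-10*, 011-0, 0110-, 1-001*, 1-011*, 1-101*, 1-110*, 1-111*, 10-00*, 10-01*, 10-10*, 10-11*, 100-0*, 100-1*, 1000-*, 1001-*, 101-0*, 101-1*, 1010-*, 1011-*, 11-01*, 11-11*, 110-1*, 111-1*, 1111-*
[col 2] --001*, --101*, --110, -0-01*, -0-10*, -0-11*, -00-1*, -001-*, -01-1*, -011-*, -1-01*, 0--01*, 0--10, 00--1*, 00-1-*, 1--01*, 1--11*, 1-0-1*, 1-1-1*, 1-11-, 10--0*, 10--1*, 10-0-*, 10-1-*, 100--*, 101--*, 11--1*
[col 3] ---01, -0--1, -0-1-, 1---1, 10---
Prime implicants: ---01, --110, -0--1, -0-1-, 0--10, 011-0, 0110-, 1---1, 1-11-, 10---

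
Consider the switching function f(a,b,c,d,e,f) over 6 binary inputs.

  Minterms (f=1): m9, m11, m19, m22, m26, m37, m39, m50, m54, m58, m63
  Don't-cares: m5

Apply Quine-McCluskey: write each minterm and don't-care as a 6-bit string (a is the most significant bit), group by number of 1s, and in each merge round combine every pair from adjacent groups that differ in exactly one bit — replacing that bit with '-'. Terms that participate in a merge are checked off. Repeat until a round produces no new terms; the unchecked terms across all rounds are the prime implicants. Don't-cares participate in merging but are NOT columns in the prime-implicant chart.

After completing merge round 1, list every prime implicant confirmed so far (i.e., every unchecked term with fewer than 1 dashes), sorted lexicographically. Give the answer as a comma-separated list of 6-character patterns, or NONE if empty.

Round 0: 000101✓ 001001✓ 001011✓ 010011 010110✓ 011010✓ 100101✓ 100111✓ 110010✓ 110110✓ 111010✓ 111111
Round 1: -00101 -10110 -11010 0010-1 1001-1 11-010 110-10
PIs = {-00101, -10110, -11010, 0010-1, 010011, 1001-1, 11-010, 110-10, 111111}

010011, 111111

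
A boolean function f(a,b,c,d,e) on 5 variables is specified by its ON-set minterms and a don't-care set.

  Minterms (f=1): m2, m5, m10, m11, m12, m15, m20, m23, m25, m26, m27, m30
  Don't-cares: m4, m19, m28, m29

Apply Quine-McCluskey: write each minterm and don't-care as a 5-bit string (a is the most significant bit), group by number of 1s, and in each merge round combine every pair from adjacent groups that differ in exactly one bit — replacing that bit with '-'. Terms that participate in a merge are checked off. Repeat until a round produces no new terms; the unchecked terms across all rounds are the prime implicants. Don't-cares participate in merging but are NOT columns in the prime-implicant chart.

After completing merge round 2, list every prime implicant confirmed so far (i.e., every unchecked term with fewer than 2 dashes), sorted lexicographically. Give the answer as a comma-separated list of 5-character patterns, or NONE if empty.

Round 0: 00010✓ 00100✓ 00101✓ 01010✓ 01011✓ 01100✓ 01111✓ 10011✓ 10100✓ 10111✓ 11001✓ 11010✓ 11011✓ 11100✓ 11101✓ 11110✓
Round 1: -0100✓ -1010✓ -1011✓ -1100✓ 0-010 0-100✓ 0010- 01-11 0101-✓ 1-011 1-100✓ 10-11 11-01 11-10 110-1 1101-✓ 111-0 1110-
Round 2: --100 -101-
PIs = {--100, -101-, 0-010, 0010-, 01-11, 1-011, 10-11, 11-01, 11-10, 110-1, 111-0, 1110-}

0-010, 0010-, 01-11, 1-011, 10-11, 11-01, 11-10, 110-1, 111-0, 1110-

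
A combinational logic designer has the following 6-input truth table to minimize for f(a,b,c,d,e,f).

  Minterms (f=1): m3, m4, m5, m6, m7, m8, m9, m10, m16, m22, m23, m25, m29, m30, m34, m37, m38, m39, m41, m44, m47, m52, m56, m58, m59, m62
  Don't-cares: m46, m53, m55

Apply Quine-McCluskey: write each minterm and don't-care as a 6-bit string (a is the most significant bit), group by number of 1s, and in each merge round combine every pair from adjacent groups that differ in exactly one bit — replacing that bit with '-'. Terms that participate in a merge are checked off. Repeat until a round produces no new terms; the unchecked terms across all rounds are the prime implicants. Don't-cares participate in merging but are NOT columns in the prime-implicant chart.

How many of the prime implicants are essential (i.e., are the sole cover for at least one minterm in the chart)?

12

size-2^0 implicants → 000011(✓)  000100(✓)  000101(✓)  000110(✓)  000111(✓)  001000(✓)  001001(✓)  001010(✓)  010000  010110(✓)  010111(✓)  011001(✓)  011101(✓)  011110(✓)  100010(✓)  100101(✓)  100110(✓)  100111(✓)  101001(✓)  101100(✓)  101110(✓)  101111(✓)  110100(✓)  110101(✓)  110111(✓)  111000(✓)  111010(✓)  111011(✓)  111110(✓)
size-2^1 implicants → -00101(✓)  -00110(✓)  -00111(✓)  -01001  -10111(✓)  -11110  0-0110(✓)  0-0111(✓)  0-1001  000-11  0001-0(✓)  0001-1(✓)  00010-(✓)  00011-(✓)  0010-0  00100-  01-110  01011-(✓)  011-01  1-0101(✓)  1-0111(✓)  1-1110  10-110(✓)  10-111(✓)  100-10  1001-1(✓)  10011-(✓)  1011-0  10111-(✓)  1101-1(✓)  11010-  111-10  1110-0  11101-
size-2^2 implicants → --0111  -001-1  -0011-  0-011-  0001--  1-01-1  10-11-
Unchecked terms (primes): --0111, -001-1, -0011-, -01001, -11110, 0-011-, 0-1001, 000-11, 0001--, 0010-0, 00100-, 01-110, 010000, 011-01, 1-01-1, 1-1110, 10-11-, 100-10, 1011-0, 11010-, 111-10, 1110-0, 11101-
Minterm coverage:
  m3 ⊆ 000-11 [E]
  m4 ⊆ 0001-- [E]
  m5 ⊆ -001-1,0001--
  m6 ⊆ -0011-,0-011-,0001--
  m7 ⊆ --0111,-001-1,-0011-,0-011-,000-11,0001--
  m8 ⊆ 0010-0,00100-
  m9 ⊆ -01001,0-1001,00100-
  m10 ⊆ 0010-0 [E]
  m16 ⊆ 010000 [E]
  m22 ⊆ 0-011-,01-110
  m23 ⊆ --0111,0-011-
  m25 ⊆ 0-1001,011-01
  m29 ⊆ 011-01 [E]
  m30 ⊆ -11110,01-110
  m34 ⊆ 100-10 [E]
  m37 ⊆ -001-1,1-01-1
  m38 ⊆ -0011-,10-11-,100-10
  m39 ⊆ --0111,-001-1,-0011-,1-01-1,10-11-
  m41 ⊆ -01001 [E]
  m44 ⊆ 1011-0 [E]
  m47 ⊆ 10-11- [E]
  m52 ⊆ 11010- [E]
  m56 ⊆ 1110-0 [E]
  m58 ⊆ 111-10,1110-0,11101-
  m59 ⊆ 11101- [E]
  m62 ⊆ -11110,1-1110,111-10
E = {-01001, 000-11, 0001--, 0010-0, 010000, 011-01, 10-11-, 100-10, 1011-0, 11010-, 1110-0, 11101-}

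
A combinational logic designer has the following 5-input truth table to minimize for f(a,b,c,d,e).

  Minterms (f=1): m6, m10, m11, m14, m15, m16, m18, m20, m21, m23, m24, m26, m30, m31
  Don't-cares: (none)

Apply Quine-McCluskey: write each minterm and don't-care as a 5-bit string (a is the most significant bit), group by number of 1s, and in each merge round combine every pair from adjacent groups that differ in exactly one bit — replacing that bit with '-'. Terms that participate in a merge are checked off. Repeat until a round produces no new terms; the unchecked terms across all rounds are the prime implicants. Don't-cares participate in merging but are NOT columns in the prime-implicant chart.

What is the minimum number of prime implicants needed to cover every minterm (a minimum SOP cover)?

6

size-2^0 implicants → 00110(✓)  01010(✓)  01011(✓)  01110(✓)  01111(✓)  10000(✓)  10010(✓)  10100(✓)  10101(✓)  10111(✓)  11000(✓)  11010(✓)  11110(✓)  11111(✓)
size-2^1 implicants → -1010(✓)  -1110(✓)  -1111(✓)  0-110  01-10(✓)  01-11(✓)  0101-(✓)  0111-(✓)  1-000(✓)  1-010(✓)  1-111  10-00  100-0(✓)  101-1  1010-  11-10(✓)  110-0(✓)  1111-(✓)
size-2^2 implicants → -1-10  -111-  01-1-  1-0-0
Unchecked terms (primes): -1-10, -111-, 0-110, 01-1-, 1-0-0, 1-111, 10-00, 101-1, 1010-
Minterm coverage:
  m6 ⊆ 0-110 [E]
  m10 ⊆ -1-10,01-1-
  m11 ⊆ 01-1- [E]
  m14 ⊆ -1-10,-111-,0-110,01-1-
  m15 ⊆ -111-,01-1-
  m16 ⊆ 1-0-0,10-00
  m18 ⊆ 1-0-0 [E]
  m20 ⊆ 10-00,1010-
  m21 ⊆ 101-1,1010-
  m23 ⊆ 1-111,101-1
  m24 ⊆ 1-0-0 [E]
  m26 ⊆ -1-10,1-0-0
  m30 ⊆ -1-10,-111-
  m31 ⊆ -111-,1-111
E = {0-110, 01-1-, 1-0-0}
Petrick residual → -1-10, 1-111, 1010-
Cover = bde' + a'cde' + a'bd + ac'e' + acde + ab'cd'  |cover|=6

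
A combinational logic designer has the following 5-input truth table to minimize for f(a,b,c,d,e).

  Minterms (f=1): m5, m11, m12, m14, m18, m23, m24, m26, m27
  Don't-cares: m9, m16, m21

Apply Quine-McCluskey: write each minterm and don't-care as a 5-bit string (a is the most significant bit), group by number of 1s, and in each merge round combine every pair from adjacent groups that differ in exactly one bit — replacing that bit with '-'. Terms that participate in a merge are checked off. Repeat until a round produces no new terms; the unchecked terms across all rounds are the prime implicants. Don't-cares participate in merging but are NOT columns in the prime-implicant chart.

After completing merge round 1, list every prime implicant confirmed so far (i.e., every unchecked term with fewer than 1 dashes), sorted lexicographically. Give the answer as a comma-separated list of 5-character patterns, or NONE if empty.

size-2^0 implicants → 00101(✓)  01001(✓)  01011(✓)  01100(✓)  01110(✓)  10000(✓)  10010(✓)  10101(✓)  10111(✓)  11000(✓)  11010(✓)  11011(✓)
size-2^1 implicants → -0101  -1011  010-1  011-0  1-000(✓)  1-010(✓)  100-0(✓)  101-1  110-0(✓)  1101-
size-2^2 implicants → 1-0-0
Unchecked terms (primes): -0101, -1011, 010-1, 011-0, 1-0-0, 101-1, 1101-

NONE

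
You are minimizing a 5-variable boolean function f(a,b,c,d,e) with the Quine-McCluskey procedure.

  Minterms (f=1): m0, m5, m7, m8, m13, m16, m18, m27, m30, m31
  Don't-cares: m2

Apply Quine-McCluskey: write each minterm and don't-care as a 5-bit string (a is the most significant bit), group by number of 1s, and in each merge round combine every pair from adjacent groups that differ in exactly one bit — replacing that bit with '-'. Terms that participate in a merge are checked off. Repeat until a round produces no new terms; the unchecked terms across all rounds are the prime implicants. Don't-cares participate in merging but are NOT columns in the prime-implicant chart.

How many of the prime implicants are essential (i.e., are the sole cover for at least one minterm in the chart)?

[col 0] 00000*, 00010*, 00101*, 00111*, 01000*, 01101*, 10000*, 10010*, 11011*, 11110*, 11111*
[col 1] -0000*, -0010*, 0-000, 0-101, 000-0*, 001-1, 100-0*, 11-11, 1111-
[col 2] -00-0
Prime implicants: -00-0, 0-000, 0-101, 001-1, 11-11, 1111-
PI chart (minterm → PIs covering it):
  0 | -00-0,0-000
  5 | 0-101,001-1
  7 | 001-1  (sole → essential)
  8 | 0-000  (sole → essential)
  13 | 0-101  (sole → essential)
  16 | -00-0  (sole → essential)
  18 | -00-0  (sole → essential)
  27 | 11-11  (sole → essential)
  30 | 1111-  (sole → essential)
  31 | 11-11,1111-
Essential prime implicants: -00-0, 0-000, 0-101, 001-1, 11-11, 1111-

6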